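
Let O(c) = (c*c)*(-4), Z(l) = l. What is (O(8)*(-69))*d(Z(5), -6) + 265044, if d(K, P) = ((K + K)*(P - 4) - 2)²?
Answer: 184041300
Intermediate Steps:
d(K, P) = (-2 + 2*K*(-4 + P))² (d(K, P) = ((2*K)*(-4 + P) - 2)² = (2*K*(-4 + P) - 2)² = (-2 + 2*K*(-4 + P))²)
O(c) = -4*c² (O(c) = c²*(-4) = -4*c²)
(O(8)*(-69))*d(Z(5), -6) + 265044 = (-4*8²*(-69))*(4*(1 + 4*5 - 1*5*(-6))²) + 265044 = (-4*64*(-69))*(4*(1 + 20 + 30)²) + 265044 = (-256*(-69))*(4*51²) + 265044 = 17664*(4*2601) + 265044 = 17664*10404 + 265044 = 183776256 + 265044 = 184041300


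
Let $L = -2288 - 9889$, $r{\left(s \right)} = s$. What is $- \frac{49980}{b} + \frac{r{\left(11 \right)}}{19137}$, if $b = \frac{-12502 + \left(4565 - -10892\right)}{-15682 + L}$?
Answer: $\frac{1776414761923}{3769989} \approx 4.712 \cdot 10^{5}$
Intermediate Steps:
$L = -12177$ ($L = -2288 - 9889 = -12177$)
$b = - \frac{2955}{27859}$ ($b = \frac{-12502 + \left(4565 - -10892\right)}{-15682 - 12177} = \frac{-12502 + \left(4565 + 10892\right)}{-27859} = \left(-12502 + 15457\right) \left(- \frac{1}{27859}\right) = 2955 \left(- \frac{1}{27859}\right) = - \frac{2955}{27859} \approx -0.10607$)
$- \frac{49980}{b} + \frac{r{\left(11 \right)}}{19137} = - \frac{49980}{- \frac{2955}{27859}} + \frac{11}{19137} = \left(-49980\right) \left(- \frac{27859}{2955}\right) + 11 \cdot \frac{1}{19137} = \frac{92826188}{197} + \frac{11}{19137} = \frac{1776414761923}{3769989}$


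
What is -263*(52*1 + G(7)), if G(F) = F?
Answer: -15517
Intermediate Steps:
-263*(52*1 + G(7)) = -263*(52*1 + 7) = -263*(52 + 7) = -263*59 = -15517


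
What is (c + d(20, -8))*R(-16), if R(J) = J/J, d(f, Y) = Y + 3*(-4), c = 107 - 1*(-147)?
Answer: 234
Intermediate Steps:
c = 254 (c = 107 + 147 = 254)
d(f, Y) = -12 + Y (d(f, Y) = Y - 12 = -12 + Y)
R(J) = 1
(c + d(20, -8))*R(-16) = (254 + (-12 - 8))*1 = (254 - 20)*1 = 234*1 = 234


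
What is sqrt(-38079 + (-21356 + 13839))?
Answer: 2*I*sqrt(11399) ≈ 213.53*I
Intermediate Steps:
sqrt(-38079 + (-21356 + 13839)) = sqrt(-38079 - 7517) = sqrt(-45596) = 2*I*sqrt(11399)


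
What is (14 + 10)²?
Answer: 576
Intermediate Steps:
(14 + 10)² = 24² = 576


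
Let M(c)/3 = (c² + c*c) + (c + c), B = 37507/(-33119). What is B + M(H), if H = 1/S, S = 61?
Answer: -127243279/123235799 ≈ -1.0325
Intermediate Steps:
H = 1/61 ≈ 0.016393
B = -37507/33119 (B = 37507*(-1/33119) = -37507/33119 ≈ -1.1325)
M(c) = 6*c + 6*c² (M(c) = 3*((c² + c*c) + (c + c)) = 3*((c² + c²) + 2*c) = 3*(2*c² + 2*c) = 3*(2*c + 2*c²) = 6*c + 6*c²)
B + M(H) = -37507/33119 + 6*(1/61)*(1 + 1/61) = -37507/33119 + 6*(1/61)*(62/61) = -37507/33119 + 372/3721 = -127243279/123235799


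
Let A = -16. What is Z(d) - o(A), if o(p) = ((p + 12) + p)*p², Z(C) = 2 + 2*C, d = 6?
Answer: 5134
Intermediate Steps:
o(p) = p²*(12 + 2*p) (o(p) = ((12 + p) + p)*p² = (12 + 2*p)*p² = p²*(12 + 2*p))
Z(d) - o(A) = (2 + 2*6) - 2*(-16)²*(6 - 16) = (2 + 12) - 2*256*(-10) = 14 - 1*(-5120) = 14 + 5120 = 5134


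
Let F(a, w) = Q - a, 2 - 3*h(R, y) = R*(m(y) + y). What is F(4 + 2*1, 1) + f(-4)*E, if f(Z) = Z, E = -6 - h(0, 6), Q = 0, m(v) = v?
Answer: 62/3 ≈ 20.667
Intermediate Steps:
h(R, y) = ⅔ - 2*R*y/3 (h(R, y) = ⅔ - R*(y + y)/3 = ⅔ - R*2*y/3 = ⅔ - 2*R*y/3)
E = -20/3 (E = -6 - (⅔ - ⅔*0*6) = -6 - (⅔ + 0) = -6 - 1*⅔ = -6 - ⅔ = -20/3 ≈ -6.6667)
F(a, w) = -a (F(a, w) = 0 - a = -a)
F(4 + 2*1, 1) + f(-4)*E = -(4 + 2*1) - 4*(-20/3) = -(4 + 2) + 80/3 = -1*6 + 80/3 = -6 + 80/3 = 62/3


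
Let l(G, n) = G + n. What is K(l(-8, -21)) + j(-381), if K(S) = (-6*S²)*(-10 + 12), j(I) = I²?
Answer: 135069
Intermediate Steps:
K(S) = -12*S² (K(S) = -6*S²*2 = -12*S²)
K(l(-8, -21)) + j(-381) = -12*(-8 - 21)² + (-381)² = -12*(-29)² + 145161 = -12*841 + 145161 = -10092 + 145161 = 135069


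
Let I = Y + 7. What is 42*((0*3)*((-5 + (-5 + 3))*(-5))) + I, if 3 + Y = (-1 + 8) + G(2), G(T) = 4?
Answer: 15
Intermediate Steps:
Y = 8 (Y = -3 + ((-1 + 8) + 4) = -3 + (7 + 4) = -3 + 11 = 8)
I = 15 (I = 8 + 7 = 15)
42*((0*3)*((-5 + (-5 + 3))*(-5))) + I = 42*((0*3)*((-5 + (-5 + 3))*(-5))) + 15 = 42*(0*((-5 - 2)*(-5))) + 15 = 42*(0*(-7*(-5))) + 15 = 42*(0*35) + 15 = 42*0 + 15 = 0 + 15 = 15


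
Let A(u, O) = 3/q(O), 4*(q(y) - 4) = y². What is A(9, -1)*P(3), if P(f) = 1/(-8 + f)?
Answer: -12/85 ≈ -0.14118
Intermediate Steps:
q(y) = 4 + y²/4
A(u, O) = 3/(4 + O²/4)
A(9, -1)*P(3) = (12/(16 + (-1)²))/(-8 + 3) = (12/(16 + 1))/(-5) = (12/17)*(-⅕) = -12/85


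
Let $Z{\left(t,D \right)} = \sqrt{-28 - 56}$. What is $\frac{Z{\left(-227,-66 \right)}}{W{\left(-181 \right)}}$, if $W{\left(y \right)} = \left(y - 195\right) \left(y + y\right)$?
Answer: $\frac{i \sqrt{21}}{68056} \approx 6.7335 \cdot 10^{-5} i$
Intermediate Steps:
$Z{\left(t,D \right)} = 2 i \sqrt{21}$ ($Z{\left(t,D \right)} = \sqrt{-84} = 2 i \sqrt{21}$)
$W{\left(y \right)} = 2 y \left(-195 + y\right)$ ($W{\left(y \right)} = \left(-195 + y\right) 2 y = 2 y \left(-195 + y\right)$)
$\frac{Z{\left(-227,-66 \right)}}{W{\left(-181 \right)}} = \frac{2 i \sqrt{21}}{2 \left(-181\right) \left(-195 - 181\right)} = \frac{2 i \sqrt{21}}{2 \left(-181\right) \left(-376\right)} = \frac{2 i \sqrt{21}}{136112} = 2 i \sqrt{21} \cdot \frac{1}{136112} = \frac{i \sqrt{21}}{68056}$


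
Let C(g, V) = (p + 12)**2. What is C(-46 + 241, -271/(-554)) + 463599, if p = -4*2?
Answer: 463615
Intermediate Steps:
p = -8
C(g, V) = 16 (C(g, V) = (-8 + 12)**2 = 4**2 = 16)
C(-46 + 241, -271/(-554)) + 463599 = 16 + 463599 = 463615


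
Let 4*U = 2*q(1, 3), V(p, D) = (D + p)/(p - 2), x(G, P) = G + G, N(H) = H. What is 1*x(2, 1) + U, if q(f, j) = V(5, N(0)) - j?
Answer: 10/3 ≈ 3.3333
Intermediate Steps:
x(G, P) = 2*G
V(p, D) = (D + p)/(-2 + p)
q(f, j) = 5/3 - j (q(f, j) = (0 + 5)/(-2 + 5) - j = 5/3 - j)
U = -⅔ (U = (2*(5/3 - 1*3))/4 = (2*(5/3 - 3))/4 = (2*(-4/3))/4 = (¼)*(-8/3) = -⅔ ≈ -0.66667)
1*x(2, 1) + U = 1*(2*2) - ⅔ = 1*4 - ⅔ = 4 - ⅔ = 10/3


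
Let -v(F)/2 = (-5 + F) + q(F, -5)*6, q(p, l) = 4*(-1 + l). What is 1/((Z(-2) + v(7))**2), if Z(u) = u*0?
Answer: 1/80656 ≈ 1.2398e-5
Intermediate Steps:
q(p, l) = -4 + 4*l
v(F) = 298 - 2*F (v(F) = -2*((-5 + F) + (-4 + 4*(-5))*6) = -2*((-5 + F) + (-4 - 20)*6) = -2*((-5 + F) - 24*6) = -2*((-5 + F) - 144) = -2*(-149 + F) = 298 - 2*F)
Z(u) = 0
1/((Z(-2) + v(7))**2) = 1/((0 + (298 - 2*7))**2) = 1/((0 + (298 - 14))**2) = 1/((0 + 284)**2) = 1/(284**2) = 1/80656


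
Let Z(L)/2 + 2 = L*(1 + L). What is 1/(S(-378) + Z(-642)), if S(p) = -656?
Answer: 1/822384 ≈ 1.2160e-6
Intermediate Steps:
Z(L) = -4 + 2*L*(1 + L) (Z(L) = -4 + 2*(L*(1 + L)) = -4 + 2*L*(1 + L))
1/(S(-378) + Z(-642)) = 1/(-656 + (-4 + 2*(-642) + 2*(-642)**2)) = 1/(-656 + (-4 - 1284 + 2*412164)) = 1/(-656 + (-4 - 1284 + 824328)) = 1/(-656 + 823040) = 1/822384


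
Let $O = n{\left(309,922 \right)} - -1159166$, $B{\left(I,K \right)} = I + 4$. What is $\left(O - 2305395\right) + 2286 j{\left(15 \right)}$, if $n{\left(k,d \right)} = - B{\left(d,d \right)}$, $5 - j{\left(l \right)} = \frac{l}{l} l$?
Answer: $-1170015$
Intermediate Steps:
$B{\left(I,K \right)} = 4 + I$
$j{\left(l \right)} = 5 - l$ ($j{\left(l \right)} = 5 - \frac{l}{l} l = 5 - 1 l = 5 - l$)
$n{\left(k,d \right)} = -4 - d$ ($n{\left(k,d \right)} = - (4 + d) = -4 - d$)
$O = 1158240$ ($O = \left(-4 - 922\right) - -1159166 = \left(-4 - 922\right) + 1159166 = -926 + 1159166 = 1158240$)
$\left(O - 2305395\right) + 2286 j{\left(15 \right)} = \left(1158240 - 2305395\right) + 2286 \left(5 - 15\right) = -1147155 + 2286 \left(5 - 15\right) = -1147155 + 2286 \left(-10\right) = -1147155 - 22860 = -1170015$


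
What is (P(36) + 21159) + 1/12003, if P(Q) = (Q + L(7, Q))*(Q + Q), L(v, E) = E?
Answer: 316195030/12003 ≈ 26343.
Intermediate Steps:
P(Q) = 4*Q**2 (P(Q) = (Q + Q)*(Q + Q) = (2*Q)*(2*Q) = 4*Q**2)
(P(36) + 21159) + 1/12003 = (4*36**2 + 21159) + 1/12003 = (4*1296 + 21159) + 1/12003 = (5184 + 21159) + 1/12003 = 26343 + 1/12003 = 316195030/12003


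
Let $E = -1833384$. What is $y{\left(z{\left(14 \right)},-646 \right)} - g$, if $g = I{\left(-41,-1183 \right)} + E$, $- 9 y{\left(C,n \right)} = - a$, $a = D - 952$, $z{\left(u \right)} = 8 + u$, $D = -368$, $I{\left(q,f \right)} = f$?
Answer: $\frac{5503261}{3} \approx 1.8344 \cdot 10^{6}$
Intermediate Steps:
$a = -1320$ ($a = -368 - 952 = -1320$)
$y{\left(C,n \right)} = - \frac{440}{3}$ ($y{\left(C,n \right)} = - \frac{\left(-1\right) \left(-1320\right)}{9} = \left(- \frac{1}{9}\right) 1320 = - \frac{440}{3}$)
$g = -1834567$ ($g = -1183 - 1833384 = -1834567$)
$y{\left(z{\left(14 \right)},-646 \right)} - g = - \frac{440}{3} - -1834567 = - \frac{440}{3} + 1834567 = \frac{5503261}{3}$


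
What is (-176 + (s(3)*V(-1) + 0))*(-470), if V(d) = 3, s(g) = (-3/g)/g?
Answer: 83190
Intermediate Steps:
s(g) = -3/g²
(-176 + (s(3)*V(-1) + 0))*(-470) = (-176 + (-3/3²*3 + 0))*(-470) = (-176 + (-3*⅑*3 + 0))*(-470) = (-176 + (-⅓*3 + 0))*(-470) = (-176 + (-1 + 0))*(-470) = (-176 - 1)*(-470) = -177*(-470) = 83190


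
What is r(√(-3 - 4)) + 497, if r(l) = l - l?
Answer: 497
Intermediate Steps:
r(l) = 0
r(√(-3 - 4)) + 497 = 0 + 497 = 497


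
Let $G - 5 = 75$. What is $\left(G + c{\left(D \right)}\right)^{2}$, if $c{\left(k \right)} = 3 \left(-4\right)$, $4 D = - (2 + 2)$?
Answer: $4624$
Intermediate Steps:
$G = 80$ ($G = 5 + 75 = 80$)
$D = -1$ ($D = \frac{\left(-1\right) \left(2 + 2\right)}{4} = \frac{\left(-1\right) 4}{4} = \frac{1}{4} \left(-4\right) = -1$)
$c{\left(k \right)} = -12$
$\left(G + c{\left(D \right)}\right)^{2} = \left(80 - 12\right)^{2} = 68^{2} = 4624$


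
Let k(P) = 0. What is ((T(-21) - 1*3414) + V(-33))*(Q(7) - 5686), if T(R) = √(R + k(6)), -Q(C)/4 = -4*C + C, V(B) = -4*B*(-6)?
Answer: 23562012 - 5602*I*√21 ≈ 2.3562e+7 - 25672.0*I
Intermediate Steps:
V(B) = 24*B
Q(C) = 12*C (Q(C) = -4*(-4*C + C) = -(-12)*C = 12*C)
T(R) = √R (T(R) = √(R + 0) = √R)
((T(-21) - 1*3414) + V(-33))*(Q(7) - 5686) = ((√(-21) - 1*3414) + 24*(-33))*(12*7 - 5686) = ((I*√21 - 3414) - 792)*(84 - 5686) = ((-3414 + I*√21) - 792)*(-5602) = (-4206 + I*√21)*(-5602) = 23562012 - 5602*I*√21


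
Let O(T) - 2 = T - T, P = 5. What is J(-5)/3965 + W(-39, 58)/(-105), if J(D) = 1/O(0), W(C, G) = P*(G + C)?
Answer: -150649/166530 ≈ -0.90464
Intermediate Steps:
W(C, G) = 5*C + 5*G (W(C, G) = 5*(G + C) = 5*(C + G) = 5*C + 5*G)
O(T) = 2 (O(T) = 2 + (T - T) = 2 + 0 = 2)
J(D) = ½ (J(D) = 1/2 = ½)
J(-5)/3965 + W(-39, 58)/(-105) = (½)/3965 + (5*(-39) + 5*58)/(-105) = (½)*(1/3965) + (-195 + 290)*(-1/105) = 1/7930 + 95*(-1/105) = 1/7930 - 19/21 = -150649/166530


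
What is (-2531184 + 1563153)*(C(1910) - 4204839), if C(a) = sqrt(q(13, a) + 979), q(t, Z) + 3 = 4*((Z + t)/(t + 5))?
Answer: 4070414502009 - 322677*sqrt(12630) ≈ 4.0704e+12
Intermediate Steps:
q(t, Z) = -3 + 4*(Z + t)/(5 + t) (q(t, Z) = -3 + 4*((Z + t)/(t + 5)) = -3 + 4*((Z + t)/(5 + t)) = -3 + 4*(Z + t)/(5 + t))
C(a) = sqrt(8810/9 + 2*a/9) (C(a) = sqrt((-15 + 13 + 4*a)/(5 + 13) + 979) = sqrt((-2 + 4*a)/18 + 979) = sqrt((-1/9 + 2*a/9) + 979) = sqrt(8810/9 + 2*a/9))
(-2531184 + 1563153)*(C(1910) - 4204839) = (-2531184 + 1563153)*(sqrt(8810 + 2*1910)/3 - 4204839) = -968031*(sqrt(8810 + 3820)/3 - 4204839) = -968031*(sqrt(12630)/3 - 4204839) = -968031*(-4204839 + sqrt(12630)/3) = 4070414502009 - 322677*sqrt(12630)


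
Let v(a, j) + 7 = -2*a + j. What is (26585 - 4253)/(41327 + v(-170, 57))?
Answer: 22332/41717 ≈ 0.53532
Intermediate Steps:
v(a, j) = -7 + j - 2*a (v(a, j) = -7 + (-2*a + j) = -7 + (j - 2*a) = -7 + j - 2*a)
(26585 - 4253)/(41327 + v(-170, 57)) = (26585 - 4253)/(41327 + (-7 + 57 - 2*(-170))) = 22332/(41327 + (-7 + 57 + 340)) = 22332/(41327 + 390) = 22332/41717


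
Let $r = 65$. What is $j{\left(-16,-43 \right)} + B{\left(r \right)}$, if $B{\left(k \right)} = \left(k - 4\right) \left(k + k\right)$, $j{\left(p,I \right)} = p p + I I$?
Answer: $10035$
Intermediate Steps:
$j{\left(p,I \right)} = I^{2} + p^{2}$ ($j{\left(p,I \right)} = p^{2} + I^{2} = I^{2} + p^{2}$)
$B{\left(k \right)} = 2 k \left(-4 + k\right)$ ($B{\left(k \right)} = \left(-4 + k\right) 2 k = 2 k \left(-4 + k\right)$)
$j{\left(-16,-43 \right)} + B{\left(r \right)} = \left(\left(-43\right)^{2} + \left(-16\right)^{2}\right) + 2 \cdot 65 \left(-4 + 65\right) = \left(1849 + 256\right) + 2 \cdot 65 \cdot 61 = 2105 + 7930 = 10035$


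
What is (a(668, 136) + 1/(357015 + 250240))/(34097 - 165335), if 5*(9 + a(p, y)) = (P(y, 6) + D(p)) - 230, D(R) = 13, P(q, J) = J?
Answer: 6218291/15938986338 ≈ 0.00039013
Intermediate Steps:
a(p, y) = -256/5 (a(p, y) = -9 + ((6 + 13) - 230)/5 = -9 + (19 - 230)/5 = -9 + (⅕)*(-211) = -9 - 211/5 = -256/5)
(a(668, 136) + 1/(357015 + 250240))/(34097 - 165335) = (-256/5 + 1/(357015 + 250240))/(34097 - 165335) = (-256/5 + 1/607255)/(-131238) = (-256/5 + 1/607255)*(-1/131238) = -6218291/121451*(-1/131238) = 6218291/15938986338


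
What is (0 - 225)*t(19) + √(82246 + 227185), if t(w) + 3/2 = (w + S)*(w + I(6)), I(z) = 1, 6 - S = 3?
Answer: -197325/2 + √309431 ≈ -98106.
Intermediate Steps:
S = 3 (S = 6 - 1*3 = 6 - 3 = 3)
t(w) = -3/2 + (1 + w)*(3 + w) (t(w) = -3/2 + (w + 3)*(w + 1) = -3/2 + (3 + w)*(1 + w) = -3/2 + (1 + w)*(3 + w))
(0 - 225)*t(19) + √(82246 + 227185) = (0 - 225)*(3/2 + 19² + 4*19) + √(82246 + 227185) = -225*(3/2 + 361 + 76) + √309431 = -225*877/2 + √309431 = -197325/2 + √309431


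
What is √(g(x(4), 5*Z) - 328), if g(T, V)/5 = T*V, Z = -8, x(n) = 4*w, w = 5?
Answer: 2*I*√1082 ≈ 65.788*I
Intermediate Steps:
x(n) = 20 (x(n) = 4*5 = 20)
g(T, V) = 5*T*V (g(T, V) = 5*(T*V) = 5*T*V)
√(g(x(4), 5*Z) - 328) = √(5*20*(5*(-8)) - 328) = √(5*20*(-40) - 328) = √(-4000 - 328) = √(-4328) = 2*I*√1082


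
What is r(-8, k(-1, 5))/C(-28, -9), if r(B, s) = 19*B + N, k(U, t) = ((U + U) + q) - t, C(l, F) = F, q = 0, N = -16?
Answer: 56/3 ≈ 18.667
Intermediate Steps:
k(U, t) = -t + 2*U (k(U, t) = ((U + U) + 0) - t = (2*U + 0) - t = 2*U - t = -t + 2*U)
r(B, s) = -16 + 19*B (r(B, s) = 19*B - 16 = -16 + 19*B)
r(-8, k(-1, 5))/C(-28, -9) = (-16 + 19*(-8))/(-9) = (-16 - 152)*(-⅑) = -168*(-⅑) = 56/3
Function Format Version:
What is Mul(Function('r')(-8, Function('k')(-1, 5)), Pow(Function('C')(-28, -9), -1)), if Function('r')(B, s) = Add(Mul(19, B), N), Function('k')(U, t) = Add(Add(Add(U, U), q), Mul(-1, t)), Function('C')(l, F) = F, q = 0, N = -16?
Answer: Rational(56, 3) ≈ 18.667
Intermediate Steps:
Function('k')(U, t) = Add(Mul(-1, t), Mul(2, U)) (Function('k')(U, t) = Add(Add(Add(U, U), 0), Mul(-1, t)) = Add(Add(Mul(2, U), 0), Mul(-1, t)) = Add(Mul(2, U), Mul(-1, t)) = Add(Mul(-1, t), Mul(2, U)))
Function('r')(B, s) = Add(-16, Mul(19, B)) (Function('r')(B, s) = Add(Mul(19, B), -16) = Add(-16, Mul(19, B)))
Mul(Function('r')(-8, Function('k')(-1, 5)), Pow(Function('C')(-28, -9), -1)) = Mul(Add(-16, Mul(19, -8)), Pow(-9, -1)) = Mul(Add(-16, -152), Rational(-1, 9)) = Mul(-168, Rational(-1, 9)) = Rational(56, 3)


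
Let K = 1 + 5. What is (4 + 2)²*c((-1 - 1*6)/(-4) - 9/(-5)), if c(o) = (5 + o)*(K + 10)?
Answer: 24624/5 ≈ 4924.8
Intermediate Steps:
K = 6
c(o) = 80 + 16*o (c(o) = (5 + o)*(6 + 10) = (5 + o)*16 = 80 + 16*o)
(4 + 2)²*c((-1 - 1*6)/(-4) - 9/(-5)) = (4 + 2)²*(80 + 16*((-1 - 1*6)/(-4) - 9/(-5))) = 6²*(80 + 16*((-1 - 6)*(-¼) - 9*(-⅕))) = 36*(80 + 16*(-7*(-¼) + 9/5)) = 36*(80 + 16*(7/4 + 9/5)) = 36*(80 + 16*(71/20)) = 36*(80 + 284/5) = 36*(684/5) = 24624/5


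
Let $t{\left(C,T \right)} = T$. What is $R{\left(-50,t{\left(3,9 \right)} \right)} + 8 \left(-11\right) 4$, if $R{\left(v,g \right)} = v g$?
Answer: $-802$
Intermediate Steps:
$R{\left(v,g \right)} = g v$
$R{\left(-50,t{\left(3,9 \right)} \right)} + 8 \left(-11\right) 4 = 9 \left(-50\right) + 8 \left(-11\right) 4 = -450 - 352 = -802$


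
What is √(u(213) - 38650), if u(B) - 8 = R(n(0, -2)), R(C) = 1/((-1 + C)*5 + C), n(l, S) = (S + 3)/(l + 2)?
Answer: I*√154570/2 ≈ 196.58*I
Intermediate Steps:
n(l, S) = (3 + S)/(2 + l)
R(C) = 1/(-5 + 6*C) (R(C) = 1/((-5 + 5*C) + C) = 1/(-5 + 6*C))
u(B) = 15/2 (u(B) = 8 + 1/(-5 + 6*((3 - 2)/(2 + 0))) = 8 + 1/(-5 + 6*(1/2)) = 8 + 1/(-5 + 6*((½)*1)) = 8 + 1/(-5 + 6*(½)) = 8 + 1/(-5 + 3) = 8 + 1/(-2) = 8 - ½ = 15/2)
√(u(213) - 38650) = √(15/2 - 38650) = √(-77285/2) = I*√154570/2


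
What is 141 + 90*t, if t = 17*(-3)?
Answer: -4449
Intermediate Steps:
t = -51
141 + 90*t = 141 + 90*(-51) = 141 - 4590 = -4449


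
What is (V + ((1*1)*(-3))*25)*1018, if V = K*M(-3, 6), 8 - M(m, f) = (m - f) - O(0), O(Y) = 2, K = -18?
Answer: -424506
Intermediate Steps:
M(m, f) = 10 + f - m (M(m, f) = 8 - ((m - f) - 1*2) = 8 - ((m - f) - 2) = 8 - (-2 + m - f) = 8 + (2 + f - m) = 10 + f - m)
V = -342 (V = -18*(10 + 6 - 1*(-3)) = -18*(10 + 6 + 3) = -18*19 = -342)
(V + ((1*1)*(-3))*25)*1018 = (-342 + ((1*1)*(-3))*25)*1018 = (-342 + (1*(-3))*25)*1018 = (-342 - 3*25)*1018 = (-342 - 75)*1018 = -417*1018 = -424506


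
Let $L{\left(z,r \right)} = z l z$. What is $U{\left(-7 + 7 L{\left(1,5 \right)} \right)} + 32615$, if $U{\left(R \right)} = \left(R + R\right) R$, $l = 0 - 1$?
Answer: $33007$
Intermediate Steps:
$l = -1$
$L{\left(z,r \right)} = - z^{2}$ ($L{\left(z,r \right)} = z \left(-1\right) z = - z z = - z^{2}$)
$U{\left(R \right)} = 2 R^{2}$ ($U{\left(R \right)} = 2 R R = 2 R^{2}$)
$U{\left(-7 + 7 L{\left(1,5 \right)} \right)} + 32615 = 2 \left(-7 + 7 \left(- 1^{2}\right)\right)^{2} + 32615 = 2 \left(-7 + 7 \left(\left(-1\right) 1\right)\right)^{2} + 32615 = 2 \left(-7 + 7 \left(-1\right)\right)^{2} + 32615 = 2 \left(-7 - 7\right)^{2} + 32615 = 2 \left(-14\right)^{2} + 32615 = 2 \cdot 196 + 32615 = 392 + 32615 = 33007$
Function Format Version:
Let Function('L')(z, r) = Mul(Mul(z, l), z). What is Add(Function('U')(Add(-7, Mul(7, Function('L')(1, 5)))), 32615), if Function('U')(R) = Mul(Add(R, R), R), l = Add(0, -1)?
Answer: 33007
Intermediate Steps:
l = -1
Function('L')(z, r) = Mul(-1, Pow(z, 2)) (Function('L')(z, r) = Mul(Mul(z, -1), z) = Mul(Mul(-1, z), z) = Mul(-1, Pow(z, 2)))
Function('U')(R) = Mul(2, Pow(R, 2)) (Function('U')(R) = Mul(Mul(2, R), R) = Mul(2, Pow(R, 2)))
Add(Function('U')(Add(-7, Mul(7, Function('L')(1, 5)))), 32615) = Add(Mul(2, Pow(Add(-7, Mul(7, Mul(-1, Pow(1, 2)))), 2)), 32615) = Add(Mul(2, Pow(Add(-7, Mul(7, Mul(-1, 1))), 2)), 32615) = Add(Mul(2, Pow(Add(-7, Mul(7, -1)), 2)), 32615) = Add(Mul(2, Pow(Add(-7, -7), 2)), 32615) = Add(Mul(2, Pow(-14, 2)), 32615) = Add(Mul(2, 196), 32615) = Add(392, 32615) = 33007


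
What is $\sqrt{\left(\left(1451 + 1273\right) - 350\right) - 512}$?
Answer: $7 \sqrt{38} \approx 43.151$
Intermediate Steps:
$\sqrt{\left(\left(1451 + 1273\right) - 350\right) - 512} = \sqrt{\left(2724 - 350\right) - 512} = \sqrt{2374 - 512} = \sqrt{1862} = 7 \sqrt{38}$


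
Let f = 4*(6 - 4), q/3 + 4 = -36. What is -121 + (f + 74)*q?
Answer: -9961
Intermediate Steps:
q = -120 (q = -12 + 3*(-36) = -12 - 108 = -120)
f = 8 (f = 4*2 = 8)
-121 + (f + 74)*q = -121 + (8 + 74)*(-120) = -121 + 82*(-120) = -121 - 9840 = -9961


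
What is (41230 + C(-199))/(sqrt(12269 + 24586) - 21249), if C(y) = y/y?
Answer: -32448797/16721598 - 41231*sqrt(455)/50164794 ≈ -1.9581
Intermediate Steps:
C(y) = 1
(41230 + C(-199))/(sqrt(12269 + 24586) - 21249) = (41230 + 1)/(sqrt(12269 + 24586) - 21249) = 41231/(sqrt(36855) - 21249) = 41231/(9*sqrt(455) - 21249) = 41231/(-21249 + 9*sqrt(455))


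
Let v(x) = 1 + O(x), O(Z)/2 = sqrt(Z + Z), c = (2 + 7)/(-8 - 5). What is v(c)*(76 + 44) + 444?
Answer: 564 + 720*I*sqrt(26)/13 ≈ 564.0 + 282.41*I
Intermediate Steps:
c = -9/13 (c = 9/(-13) = 9*(-1/13) = -9/13 ≈ -0.69231)
O(Z) = 2*sqrt(2)*sqrt(Z) (O(Z) = 2*sqrt(Z + Z) = 2*sqrt(2*Z) = 2*(sqrt(2)*sqrt(Z)) = 2*sqrt(2)*sqrt(Z))
v(x) = 1 + 2*sqrt(2)*sqrt(x)
v(c)*(76 + 44) + 444 = (1 + 2*sqrt(2)*sqrt(-9/13))*(76 + 44) + 444 = (1 + 2*sqrt(2)*(3*I*sqrt(13)/13))*120 + 444 = (1 + 6*I*sqrt(26)/13)*120 + 444 = (120 + 720*I*sqrt(26)/13) + 444 = 564 + 720*I*sqrt(26)/13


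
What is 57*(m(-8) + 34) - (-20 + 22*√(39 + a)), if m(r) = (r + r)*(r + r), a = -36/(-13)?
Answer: 16550 - 22*√7059/13 ≈ 16408.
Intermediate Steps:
a = 36/13 (a = -36*(-1/13) = 36/13 ≈ 2.7692)
m(r) = 4*r² (m(r) = (2*r)*(2*r) = 4*r²)
57*(m(-8) + 34) - (-20 + 22*√(39 + a)) = 57*(4*(-8)² + 34) - (-20 + 22*√(39 + 36/13)) = 57*(4*64 + 34) - (-20 + 22*√(543/13)) = 57*(256 + 34) - (-20 + 22*(√7059/13)) = 57*290 - (-20 + 22*√7059/13) = 16530 + (20 - 22*√7059/13) = 16550 - 22*√7059/13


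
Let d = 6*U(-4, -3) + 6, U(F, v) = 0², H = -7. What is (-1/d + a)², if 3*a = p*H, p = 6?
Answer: 7225/36 ≈ 200.69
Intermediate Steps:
U(F, v) = 0
d = 6 (d = 6*0 + 6 = 0 + 6 = 6)
a = -14 (a = (6*(-7))/3 = (⅓)*(-42) = -14)
(-1/d + a)² = (-1/6 - 14)² = (-1*⅙ - 14)² = (-⅙ - 14)² = (-85/6)² = 7225/36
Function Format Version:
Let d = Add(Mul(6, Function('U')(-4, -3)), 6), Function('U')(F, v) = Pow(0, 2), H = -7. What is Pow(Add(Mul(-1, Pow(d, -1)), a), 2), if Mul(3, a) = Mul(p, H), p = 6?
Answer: Rational(7225, 36) ≈ 200.69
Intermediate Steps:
Function('U')(F, v) = 0
d = 6 (d = Add(Mul(6, 0), 6) = Add(0, 6) = 6)
a = -14 (a = Mul(Rational(1, 3), Mul(6, -7)) = Mul(Rational(1, 3), -42) = -14)
Pow(Add(Mul(-1, Pow(d, -1)), a), 2) = Pow(Add(Mul(-1, Pow(6, -1)), -14), 2) = Pow(Add(Mul(-1, Rational(1, 6)), -14), 2) = Pow(Add(Rational(-1, 6), -14), 2) = Pow(Rational(-85, 6), 2) = Rational(7225, 36)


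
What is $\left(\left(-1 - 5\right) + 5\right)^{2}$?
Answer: $1$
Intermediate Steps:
$\left(\left(-1 - 5\right) + 5\right)^{2} = \left(-6 + 5\right)^{2} = \left(-1\right)^{2} = 1$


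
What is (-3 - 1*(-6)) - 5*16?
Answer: -77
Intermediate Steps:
(-3 - 1*(-6)) - 5*16 = (-3 + 6) - 80 = 3 - 80 = -77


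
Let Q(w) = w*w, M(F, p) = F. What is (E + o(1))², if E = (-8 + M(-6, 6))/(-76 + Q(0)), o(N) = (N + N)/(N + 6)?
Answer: 15625/70756 ≈ 0.22083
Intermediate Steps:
o(N) = 2*N/(6 + N) (o(N) = (2*N)/(6 + N) = 2*N/(6 + N))
Q(w) = w²
E = 7/38 (E = (-8 - 6)/(-76 + 0²) = -14/(-76 + 0) = -14/(-76) = -14*(-1/76) = 7/38 ≈ 0.18421)
(E + o(1))² = (7/38 + 2*1/(6 + 1))² = (7/38 + 2*1/7)² = (7/38 + 2*1*(⅐))² = (7/38 + 2/7)² = (125/266)² = 15625/70756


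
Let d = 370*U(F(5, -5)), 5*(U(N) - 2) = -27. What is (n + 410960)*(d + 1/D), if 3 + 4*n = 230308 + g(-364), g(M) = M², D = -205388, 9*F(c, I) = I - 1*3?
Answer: -518472098995305/821552 ≈ -6.3109e+8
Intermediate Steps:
F(c, I) = -⅓ + I/9 (F(c, I) = (I - 1*3)/9 = (I - 3)/9 = (-3 + I)/9 = -⅓ + I/9)
U(N) = -17/5 (U(N) = 2 + (⅕)*(-27) = 2 - 27/5 = -17/5)
d = -1258 (d = 370*(-17/5) = -1258)
n = 362801/4 (n = -¾ + (230308 + (-364)²)/4 = -¾ + (230308 + 132496)/4 = -¾ + (¼)*362804 = -¾ + 90701 = 362801/4 ≈ 90700.)
(n + 410960)*(d + 1/D) = (362801/4 + 410960)*(-1258 + 1/(-205388)) = 2006641*(-1258 - 1/205388)/4 = (2006641/4)*(-258378105/205388) = -518472098995305/821552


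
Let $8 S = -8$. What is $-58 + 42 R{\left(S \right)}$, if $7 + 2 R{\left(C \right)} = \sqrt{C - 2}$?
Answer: $-205 + 21 i \sqrt{3} \approx -205.0 + 36.373 i$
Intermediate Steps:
$S = -1$ ($S = \frac{1}{8} \left(-8\right) = -1$)
$R{\left(C \right)} = - \frac{7}{2} + \frac{\sqrt{-2 + C}}{2}$ ($R{\left(C \right)} = - \frac{7}{2} + \frac{\sqrt{C - 2}}{2} = - \frac{7}{2} + \frac{\sqrt{-2 + C}}{2}$)
$-58 + 42 R{\left(S \right)} = -58 + 42 \left(- \frac{7}{2} + \frac{\sqrt{-2 - 1}}{2}\right) = -58 + 42 \left(- \frac{7}{2} + \frac{\sqrt{-3}}{2}\right) = -58 + 42 \left(- \frac{7}{2} + \frac{i \sqrt{3}}{2}\right) = -58 - \left(147 - 21 i \sqrt{3}\right) = -205 + 21 i \sqrt{3}$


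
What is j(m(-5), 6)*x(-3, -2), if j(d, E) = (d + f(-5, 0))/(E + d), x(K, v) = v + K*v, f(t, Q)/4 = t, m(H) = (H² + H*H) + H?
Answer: 100/51 ≈ 1.9608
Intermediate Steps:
m(H) = H + 2*H² (m(H) = (H² + H²) + H = 2*H² + H = H + 2*H²)
f(t, Q) = 4*t
j(d, E) = (-20 + d)/(E + d) (j(d, E) = (d + 4*(-5))/(E + d) = (d - 20)/(E + d) = (-20 + d)/(E + d))
j(m(-5), 6)*x(-3, -2) = ((-20 - 5*(1 + 2*(-5)))/(6 - 5*(1 + 2*(-5))))*(-2*(1 - 3)) = ((-20 - 5*(1 - 10))/(6 - 5*(1 - 10)))*(-2*(-2)) = ((-20 - 5*(-9))/(6 - 5*(-9)))*4 = ((-20 + 45)/(6 + 45))*4 = (25/51)*4 = 100/51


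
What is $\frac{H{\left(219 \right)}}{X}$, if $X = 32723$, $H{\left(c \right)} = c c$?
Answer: $\frac{47961}{32723} \approx 1.4657$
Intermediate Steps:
$H{\left(c \right)} = c^{2}$
$\frac{H{\left(219 \right)}}{X} = \frac{219^{2}}{32723} = 47961 \cdot \frac{1}{32723} = \frac{47961}{32723}$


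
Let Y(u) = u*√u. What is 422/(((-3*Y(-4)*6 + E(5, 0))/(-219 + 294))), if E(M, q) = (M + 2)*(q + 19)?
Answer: 168378/1537 - 182304*I/1537 ≈ 109.55 - 118.61*I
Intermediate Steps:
Y(u) = u^(3/2)
E(M, q) = (2 + M)*(19 + q)
422/(((-3*Y(-4)*6 + E(5, 0))/(-219 + 294))) = 422/(((-(-24)*I*6 + (38 + 2*0 + 19*5 + 5*0))/(-219 + 294))) = 422/(((-(-24)*I*6 + (38 + 0 + 95 + 0))/75)) = 422/((((24*I)*6 + 133)*(1/75))) = 422/(((144*I + 133)*(1/75))) = 422/(((133 + 144*I)*(1/75))) = 422/(133/75 + 48*I/25) = 422*(225*(133/75 - 48*I/25)/1537) = 94950*(133/75 - 48*I/25)/1537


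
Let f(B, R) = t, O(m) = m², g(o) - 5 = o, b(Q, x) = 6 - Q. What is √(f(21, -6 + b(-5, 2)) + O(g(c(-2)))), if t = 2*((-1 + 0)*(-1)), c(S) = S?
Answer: √11 ≈ 3.3166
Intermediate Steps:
g(o) = 5 + o
t = 2 (t = 2*(-1*(-1)) = 2*1 = 2)
f(B, R) = 2
√(f(21, -6 + b(-5, 2)) + O(g(c(-2)))) = √(2 + (5 - 2)²) = √(2 + 3²) = √(2 + 9) = √11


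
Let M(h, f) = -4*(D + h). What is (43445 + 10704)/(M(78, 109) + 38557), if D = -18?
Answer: 54149/38317 ≈ 1.4132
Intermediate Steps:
M(h, f) = 72 - 4*h (M(h, f) = -4*(-18 + h) = 72 - 4*h)
(43445 + 10704)/(M(78, 109) + 38557) = (43445 + 10704)/((72 - 4*78) + 38557) = 54149/((72 - 312) + 38557) = 54149/(-240 + 38557) = 54149/38317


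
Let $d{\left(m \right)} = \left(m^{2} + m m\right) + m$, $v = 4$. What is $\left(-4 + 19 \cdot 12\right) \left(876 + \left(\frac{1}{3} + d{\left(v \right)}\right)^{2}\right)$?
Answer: $\frac{4427360}{9} \approx 4.9193 \cdot 10^{5}$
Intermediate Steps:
$d{\left(m \right)} = m + 2 m^{2}$ ($d{\left(m \right)} = \left(m^{2} + m^{2}\right) + m = 2 m^{2} + m = m + 2 m^{2}$)
$\left(-4 + 19 \cdot 12\right) \left(876 + \left(\frac{1}{3} + d{\left(v \right)}\right)^{2}\right) = \left(-4 + 19 \cdot 12\right) \left(876 + \left(\frac{1}{3} + 4 \left(1 + 2 \cdot 4\right)\right)^{2}\right) = \left(-4 + 228\right) \left(876 + \left(\frac{1}{3} + 4 \left(1 + 8\right)\right)^{2}\right) = 224 \left(876 + \left(\frac{1}{3} + 4 \cdot 9\right)^{2}\right) = 224 \left(876 + \left(\frac{1}{3} + 36\right)^{2}\right) = 224 \left(876 + \left(\frac{109}{3}\right)^{2}\right) = 224 \left(876 + \frac{11881}{9}\right) = 224 \cdot \frac{19765}{9} = \frac{4427360}{9}$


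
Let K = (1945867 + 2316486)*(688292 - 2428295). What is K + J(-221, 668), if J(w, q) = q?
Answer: -7416507006391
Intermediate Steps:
K = -7416507007059 (K = 4262353*(-1740003) = -7416507007059)
K + J(-221, 668) = -7416507007059 + 668 = -7416507006391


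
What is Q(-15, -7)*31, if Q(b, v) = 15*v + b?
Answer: -3720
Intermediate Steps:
Q(b, v) = b + 15*v
Q(-15, -7)*31 = (-15 + 15*(-7))*31 = (-15 - 105)*31 = -120*31 = -3720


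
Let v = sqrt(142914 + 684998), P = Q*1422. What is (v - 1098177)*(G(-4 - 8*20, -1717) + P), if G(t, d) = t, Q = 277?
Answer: -432385230210 + 787460*sqrt(206978) ≈ -4.3203e+11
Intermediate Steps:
P = 393894 (P = 277*1422 = 393894)
v = 2*sqrt(206978) (v = sqrt(827912) = 2*sqrt(206978) ≈ 909.90)
(v - 1098177)*(G(-4 - 8*20, -1717) + P) = (2*sqrt(206978) - 1098177)*((-4 - 8*20) + 393894) = (-1098177 + 2*sqrt(206978))*((-4 - 160) + 393894) = (-1098177 + 2*sqrt(206978))*(-164 + 393894) = (-1098177 + 2*sqrt(206978))*393730 = -432385230210 + 787460*sqrt(206978)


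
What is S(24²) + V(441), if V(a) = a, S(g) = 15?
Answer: 456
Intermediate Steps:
S(24²) + V(441) = 15 + 441 = 456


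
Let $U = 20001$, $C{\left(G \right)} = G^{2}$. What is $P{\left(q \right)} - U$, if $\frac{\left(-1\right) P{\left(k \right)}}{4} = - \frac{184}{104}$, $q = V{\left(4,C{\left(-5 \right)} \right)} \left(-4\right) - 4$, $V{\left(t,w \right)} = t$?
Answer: $- \frac{259921}{13} \approx -19994.0$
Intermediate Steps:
$q = -20$ ($q = 4 \left(-4\right) - 4 = -16 - 4 = -20$)
$P{\left(k \right)} = \frac{92}{13}$ ($P{\left(k \right)} = - 4 \left(- \frac{184}{104}\right) = - 4 \left(\left(-184\right) \frac{1}{104}\right) = \left(-4\right) \left(- \frac{23}{13}\right) = \frac{92}{13}$)
$P{\left(q \right)} - U = \frac{92}{13} - 20001 = - \frac{259921}{13}$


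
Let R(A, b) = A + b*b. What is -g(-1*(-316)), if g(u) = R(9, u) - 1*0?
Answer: -99865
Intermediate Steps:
R(A, b) = A + b²
g(u) = 9 + u² (g(u) = (9 + u²) - 1*0 = (9 + u²) + 0 = 9 + u²)
-g(-1*(-316)) = -(9 + (-1*(-316))²) = -(9 + 316²) = -(9 + 99856) = -1*99865 = -99865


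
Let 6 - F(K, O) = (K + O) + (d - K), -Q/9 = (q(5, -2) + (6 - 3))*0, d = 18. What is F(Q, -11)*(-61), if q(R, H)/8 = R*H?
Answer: 61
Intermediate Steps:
q(R, H) = 8*H*R (q(R, H) = 8*(R*H) = 8*(H*R) = 8*H*R)
Q = 0 (Q = -9*(8*(-2)*5 + (6 - 3))*0 = -9*(-80 + 3)*0 = -(-693)*0 = -9*0 = 0)
F(K, O) = -12 - O (F(K, O) = 6 - ((K + O) + (18 - K)) = 6 - (18 + O) = 6 + (-18 - O) = -12 - O)
F(Q, -11)*(-61) = (-12 - 1*(-11))*(-61) = (-12 + 11)*(-61) = -1*(-61) = 61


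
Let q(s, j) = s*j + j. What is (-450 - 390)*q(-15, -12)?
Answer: -141120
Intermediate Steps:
q(s, j) = j + j*s (q(s, j) = j*s + j = j + j*s)
(-450 - 390)*q(-15, -12) = (-450 - 390)*(-12*(1 - 15)) = -(-10080)*(-14) = -840*168 = -141120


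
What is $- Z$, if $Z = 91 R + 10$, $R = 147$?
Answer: $-13387$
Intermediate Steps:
$Z = 13387$ ($Z = 91 \cdot 147 + 10 = 13377 + 10 = 13387$)
$- Z = \left(-1\right) 13387 = -13387$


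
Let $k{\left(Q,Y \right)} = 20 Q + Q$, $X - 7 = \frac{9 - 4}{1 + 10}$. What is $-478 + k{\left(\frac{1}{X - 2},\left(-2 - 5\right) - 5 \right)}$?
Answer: $- \frac{9483}{20} \approx -474.15$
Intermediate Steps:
$X = \frac{82}{11}$ ($X = 7 + \frac{9 - 4}{1 + 10} = 7 + \frac{5}{11} = \frac{82}{11} \approx 7.4545$)
$k{\left(Q,Y \right)} = 21 Q$
$-478 + k{\left(\frac{1}{X - 2},\left(-2 - 5\right) - 5 \right)} = -478 + \frac{21}{\frac{82}{11} - 2} = -478 + \frac{21}{\frac{60}{11}} = -478 + 21 \cdot \frac{11}{60} = -478 + \frac{77}{20} = - \frac{9483}{20}$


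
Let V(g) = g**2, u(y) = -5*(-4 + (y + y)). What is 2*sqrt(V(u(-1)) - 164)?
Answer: 8*sqrt(46) ≈ 54.259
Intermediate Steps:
u(y) = 20 - 10*y (u(y) = -5*(-4 + 2*y) = 20 - 10*y)
2*sqrt(V(u(-1)) - 164) = 2*sqrt((20 - 10*(-1))**2 - 164) = 2*sqrt((20 + 10)**2 - 164) = 2*sqrt(30**2 - 164) = 2*sqrt(900 - 164) = 2*sqrt(736) = 2*(4*sqrt(46)) = 8*sqrt(46)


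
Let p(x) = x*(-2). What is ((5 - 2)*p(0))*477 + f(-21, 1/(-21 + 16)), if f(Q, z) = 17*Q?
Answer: -357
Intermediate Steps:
p(x) = -2*x
((5 - 2)*p(0))*477 + f(-21, 1/(-21 + 16)) = ((5 - 2)*(-2*0))*477 + 17*(-21) = (3*0)*477 - 357 = 0*477 - 357 = 0 - 357 = -357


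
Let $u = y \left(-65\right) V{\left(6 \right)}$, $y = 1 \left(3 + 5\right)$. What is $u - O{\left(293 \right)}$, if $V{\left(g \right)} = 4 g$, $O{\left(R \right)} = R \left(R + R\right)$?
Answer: $-184178$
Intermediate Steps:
$O{\left(R \right)} = 2 R^{2}$ ($O{\left(R \right)} = R 2 R = 2 R^{2}$)
$y = 8$ ($y = 1 \cdot 8 = 8$)
$u = -12480$ ($u = 8 \left(-65\right) 4 \cdot 6 = \left(-520\right) 24 = -12480$)
$u - O{\left(293 \right)} = -12480 - 2 \cdot 293^{2} = -12480 - 2 \cdot 85849 = -12480 - 171698 = -184178$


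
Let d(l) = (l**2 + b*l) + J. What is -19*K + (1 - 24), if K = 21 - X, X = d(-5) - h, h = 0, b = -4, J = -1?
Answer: 414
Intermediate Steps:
d(l) = -1 + l**2 - 4*l (d(l) = (l**2 - 4*l) - 1 = -1 + l**2 - 4*l)
X = 44 (X = (-1 + (-5)**2 - 4*(-5)) - 1*0 = (-1 + 25 + 20) + 0 = 44 + 0 = 44)
K = -23 (K = 21 - 1*44 = 21 - 44 = -23)
-19*K + (1 - 24) = -19*(-23) + (1 - 24) = 437 - 23 = 414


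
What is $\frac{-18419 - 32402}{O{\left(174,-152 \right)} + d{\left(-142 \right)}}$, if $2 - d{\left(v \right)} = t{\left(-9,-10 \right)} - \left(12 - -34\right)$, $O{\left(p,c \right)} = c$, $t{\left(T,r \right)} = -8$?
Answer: $\frac{50821}{96} \approx 529.39$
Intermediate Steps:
$d{\left(v \right)} = 56$ ($d{\left(v \right)} = 2 - \left(-8 - \left(12 - -34\right)\right) = 2 - \left(-8 - \left(12 + 34\right)\right) = 2 - \left(-8 - 46\right) = 2 - -54 = 2 + 54 = 56$)
$\frac{-18419 - 32402}{O{\left(174,-152 \right)} + d{\left(-142 \right)}} = \frac{-18419 - 32402}{-152 + 56} = - \frac{50821}{-96} = \left(-50821\right) \left(- \frac{1}{96}\right) = \frac{50821}{96}$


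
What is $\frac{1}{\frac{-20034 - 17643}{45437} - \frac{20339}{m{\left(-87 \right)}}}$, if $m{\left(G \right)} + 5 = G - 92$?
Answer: $\frac{8360408}{917210575} \approx 0.009115$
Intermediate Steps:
$m{\left(G \right)} = -97 + G$ ($m{\left(G \right)} = -5 + \left(G - 92\right) = -5 + \left(-92 + G\right) = -97 + G$)
$\frac{1}{\frac{-20034 - 17643}{45437} - \frac{20339}{m{\left(-87 \right)}}} = \frac{1}{\frac{-20034 - 17643}{45437} - \frac{20339}{-97 - 87}} = \frac{1}{\left(-37677\right) \frac{1}{45437} - \frac{20339}{-184}} = \frac{1}{- \frac{37677}{45437} - - \frac{20339}{184}} = \frac{1}{- \frac{37677}{45437} + \frac{20339}{184}} = \frac{1}{\frac{917210575}{8360408}} = \frac{8360408}{917210575}$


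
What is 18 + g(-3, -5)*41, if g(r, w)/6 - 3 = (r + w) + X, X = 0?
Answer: -1212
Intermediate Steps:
g(r, w) = 18 + 6*r + 6*w (g(r, w) = 18 + 6*((r + w) + 0) = 18 + 6*(r + w) = 18 + (6*r + 6*w) = 18 + 6*r + 6*w)
18 + g(-3, -5)*41 = 18 + (18 + 6*(-3) + 6*(-5))*41 = 18 + (18 - 18 - 30)*41 = 18 - 30*41 = 18 - 1230 = -1212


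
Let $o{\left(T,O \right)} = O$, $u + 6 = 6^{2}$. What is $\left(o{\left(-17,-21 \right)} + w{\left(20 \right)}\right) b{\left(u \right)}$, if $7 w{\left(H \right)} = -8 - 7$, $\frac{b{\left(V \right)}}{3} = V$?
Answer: $- \frac{14580}{7} \approx -2082.9$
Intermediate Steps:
$u = 30$ ($u = -6 + 6^{2} = -6 + 36 = 30$)
$b{\left(V \right)} = 3 V$
$w{\left(H \right)} = - \frac{15}{7}$ ($w{\left(H \right)} = \frac{-8 - 7}{7} = \frac{1}{7} \left(-15\right) = - \frac{15}{7}$)
$\left(o{\left(-17,-21 \right)} + w{\left(20 \right)}\right) b{\left(u \right)} = \left(-21 - \frac{15}{7}\right) 3 \cdot 30 = \left(- \frac{162}{7}\right) 90 = - \frac{14580}{7}$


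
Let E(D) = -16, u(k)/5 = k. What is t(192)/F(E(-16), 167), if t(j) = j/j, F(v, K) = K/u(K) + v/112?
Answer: 35/2 ≈ 17.500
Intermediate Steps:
u(k) = 5*k
F(v, K) = ⅕ + v/112 (F(v, K) = K/((5*K)) + v/112 = K*(1/(5*K)) + v*(1/112) = ⅕ + v/112)
t(j) = 1
t(192)/F(E(-16), 167) = 1/(⅕ + (1/112)*(-16)) = 1/(⅕ - ⅐) = 1/(2/35) = 1*(35/2) = 35/2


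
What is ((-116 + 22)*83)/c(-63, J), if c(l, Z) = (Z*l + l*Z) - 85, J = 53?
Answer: 7802/6763 ≈ 1.1536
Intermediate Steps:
c(l, Z) = -85 + 2*Z*l (c(l, Z) = (Z*l + Z*l) - 85 = 2*Z*l - 85 = -85 + 2*Z*l)
((-116 + 22)*83)/c(-63, J) = ((-116 + 22)*83)/(-85 + 2*53*(-63)) = (-94*83)/(-85 - 6678) = -7802/(-6763) = -7802*(-1/6763) = 7802/6763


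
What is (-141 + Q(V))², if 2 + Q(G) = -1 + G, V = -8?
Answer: 23104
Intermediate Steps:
Q(G) = -3 + G (Q(G) = -2 + (-1 + G) = -3 + G)
(-141 + Q(V))² = (-141 + (-3 - 8))² = (-141 - 11)² = (-152)² = 23104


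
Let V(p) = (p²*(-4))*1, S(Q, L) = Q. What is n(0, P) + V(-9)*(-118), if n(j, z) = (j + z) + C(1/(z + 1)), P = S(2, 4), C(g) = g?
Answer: 114703/3 ≈ 38234.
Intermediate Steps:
P = 2
n(j, z) = j + z + 1/(1 + z) (n(j, z) = (j + z) + 1/(z + 1) = (j + z) + 1/(1 + z) = j + z + 1/(1 + z))
V(p) = -4*p² (V(p) = -4*p²*1 = -4*p²)
n(0, P) + V(-9)*(-118) = (1 + (1 + 2)*(0 + 2))/(1 + 2) - 4*(-9)²*(-118) = (1 + 3*2)/3 - 4*81*(-118) = (1 + 6)/3 - 324*(-118) = (⅓)*7 + 38232 = 7/3 + 38232 = 114703/3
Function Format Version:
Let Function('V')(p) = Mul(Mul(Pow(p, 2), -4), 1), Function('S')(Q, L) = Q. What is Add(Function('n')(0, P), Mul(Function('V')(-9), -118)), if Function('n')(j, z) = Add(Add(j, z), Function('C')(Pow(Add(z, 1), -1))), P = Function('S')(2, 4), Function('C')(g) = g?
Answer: Rational(114703, 3) ≈ 38234.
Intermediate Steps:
P = 2
Function('n')(j, z) = Add(j, z, Pow(Add(1, z), -1)) (Function('n')(j, z) = Add(Add(j, z), Pow(Add(z, 1), -1)) = Add(Add(j, z), Pow(Add(1, z), -1)) = Add(j, z, Pow(Add(1, z), -1)))
Function('V')(p) = Mul(-4, Pow(p, 2)) (Function('V')(p) = Mul(Mul(-4, Pow(p, 2)), 1) = Mul(-4, Pow(p, 2)))
Add(Function('n')(0, P), Mul(Function('V')(-9), -118)) = Add(Mul(Pow(Add(1, 2), -1), Add(1, Mul(Add(1, 2), Add(0, 2)))), Mul(Mul(-4, Pow(-9, 2)), -118)) = Add(Mul(Pow(3, -1), Add(1, Mul(3, 2))), Mul(Mul(-4, 81), -118)) = Add(Mul(Rational(1, 3), Add(1, 6)), Mul(-324, -118)) = Add(Mul(Rational(1, 3), 7), 38232) = Add(Rational(7, 3), 38232) = Rational(114703, 3)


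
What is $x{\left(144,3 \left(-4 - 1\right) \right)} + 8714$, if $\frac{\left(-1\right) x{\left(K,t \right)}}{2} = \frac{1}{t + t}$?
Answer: $\frac{130711}{15} \approx 8714.1$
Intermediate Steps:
$x{\left(K,t \right)} = - \frac{1}{t}$ ($x{\left(K,t \right)} = - \frac{2}{t + t} = - \frac{2}{2 t} = - 2 \frac{1}{2 t} = - \frac{1}{t}$)
$x{\left(144,3 \left(-4 - 1\right) \right)} + 8714 = - \frac{1}{3 \left(-4 - 1\right)} + 8714 = - \frac{1}{3 \left(-5\right)} + 8714 = - \frac{1}{-15} + 8714 = \left(-1\right) \left(- \frac{1}{15}\right) + 8714 = \frac{1}{15} + 8714 = \frac{130711}{15}$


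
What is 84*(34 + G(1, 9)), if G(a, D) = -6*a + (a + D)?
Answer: 3192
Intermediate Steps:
G(a, D) = D - 5*a (G(a, D) = -6*a + (D + a) = D - 5*a)
84*(34 + G(1, 9)) = 84*(34 + (9 - 5*1)) = 84*(34 + (9 - 5)) = 84*(34 + 4) = 84*38 = 3192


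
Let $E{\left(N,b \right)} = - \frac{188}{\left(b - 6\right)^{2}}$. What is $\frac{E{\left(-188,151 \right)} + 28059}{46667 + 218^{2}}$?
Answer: $\frac{589940287}{1980365775} \approx 0.29789$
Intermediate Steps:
$E{\left(N,b \right)} = - \frac{188}{\left(-6 + b\right)^{2}}$
$\frac{E{\left(-188,151 \right)} + 28059}{46667 + 218^{2}} = \frac{- \frac{188}{\left(-6 + 151\right)^{2}} + 28059}{46667 + 218^{2}} = \frac{- \frac{188}{21025} + 28059}{46667 + 47524} = \frac{\left(-188\right) \frac{1}{21025} + 28059}{94191} = \left(- \frac{188}{21025} + 28059\right) \frac{1}{94191} = \frac{589940287}{21025} \cdot \frac{1}{94191} = \frac{589940287}{1980365775}$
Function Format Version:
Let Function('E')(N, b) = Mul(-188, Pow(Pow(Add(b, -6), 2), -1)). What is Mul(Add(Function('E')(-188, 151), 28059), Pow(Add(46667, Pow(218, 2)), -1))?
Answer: Rational(589940287, 1980365775) ≈ 0.29789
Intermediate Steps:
Function('E')(N, b) = Mul(-188, Pow(Add(-6, b), -2)) (Function('E')(N, b) = Mul(-188, Pow(Pow(Add(-6, b), 2), -1)) = Mul(-188, Pow(Add(-6, b), -2)))
Mul(Add(Function('E')(-188, 151), 28059), Pow(Add(46667, Pow(218, 2)), -1)) = Mul(Add(Mul(-188, Pow(Add(-6, 151), -2)), 28059), Pow(Add(46667, Pow(218, 2)), -1)) = Mul(Add(Mul(-188, Pow(145, -2)), 28059), Pow(Add(46667, 47524), -1)) = Mul(Add(Mul(-188, Rational(1, 21025)), 28059), Pow(94191, -1)) = Mul(Add(Rational(-188, 21025), 28059), Rational(1, 94191)) = Mul(Rational(589940287, 21025), Rational(1, 94191)) = Rational(589940287, 1980365775)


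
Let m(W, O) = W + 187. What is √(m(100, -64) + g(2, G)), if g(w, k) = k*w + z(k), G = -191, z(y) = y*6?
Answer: I*√1241 ≈ 35.228*I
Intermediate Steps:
z(y) = 6*y
m(W, O) = 187 + W
g(w, k) = 6*k + k*w (g(w, k) = k*w + 6*k = 6*k + k*w)
√(m(100, -64) + g(2, G)) = √((187 + 100) - 191*(6 + 2)) = √(287 - 191*8) = √(287 - 1528) = √(-1241) = I*√1241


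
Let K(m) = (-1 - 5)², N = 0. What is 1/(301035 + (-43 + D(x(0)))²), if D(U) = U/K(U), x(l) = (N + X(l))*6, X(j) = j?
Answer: 1/302884 ≈ 3.3016e-6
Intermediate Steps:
K(m) = 36 (K(m) = (-6)² = 36)
x(l) = 6*l (x(l) = (0 + l)*6 = l*6 = 6*l)
D(U) = U/36
1/(301035 + (-43 + D(x(0)))²) = 1/(301035 + (-43 + (6*0)/36)²) = 1/(301035 + (-43 + (1/36)*0)²) = 1/(301035 + (-43 + 0)²) = 1/(301035 + (-43)²) = 1/(301035 + 1849) = 1/302884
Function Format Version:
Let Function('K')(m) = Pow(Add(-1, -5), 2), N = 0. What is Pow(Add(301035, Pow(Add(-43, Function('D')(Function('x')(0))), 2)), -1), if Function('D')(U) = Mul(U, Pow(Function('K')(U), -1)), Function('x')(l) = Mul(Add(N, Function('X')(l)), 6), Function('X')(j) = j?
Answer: Rational(1, 302884) ≈ 3.3016e-6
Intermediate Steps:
Function('K')(m) = 36 (Function('K')(m) = Pow(-6, 2) = 36)
Function('x')(l) = Mul(6, l) (Function('x')(l) = Mul(Add(0, l), 6) = Mul(l, 6) = Mul(6, l))
Function('D')(U) = Mul(Rational(1, 36), U) (Function('D')(U) = Mul(U, Pow(36, -1)) = Mul(U, Rational(1, 36)) = Mul(Rational(1, 36), U))
Pow(Add(301035, Pow(Add(-43, Function('D')(Function('x')(0))), 2)), -1) = Pow(Add(301035, Pow(Add(-43, Mul(Rational(1, 36), Mul(6, 0))), 2)), -1) = Pow(Add(301035, Pow(Add(-43, Mul(Rational(1, 36), 0)), 2)), -1) = Pow(Add(301035, Pow(Add(-43, 0), 2)), -1) = Pow(Add(301035, Pow(-43, 2)), -1) = Pow(Add(301035, 1849), -1) = Pow(302884, -1) = Rational(1, 302884)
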